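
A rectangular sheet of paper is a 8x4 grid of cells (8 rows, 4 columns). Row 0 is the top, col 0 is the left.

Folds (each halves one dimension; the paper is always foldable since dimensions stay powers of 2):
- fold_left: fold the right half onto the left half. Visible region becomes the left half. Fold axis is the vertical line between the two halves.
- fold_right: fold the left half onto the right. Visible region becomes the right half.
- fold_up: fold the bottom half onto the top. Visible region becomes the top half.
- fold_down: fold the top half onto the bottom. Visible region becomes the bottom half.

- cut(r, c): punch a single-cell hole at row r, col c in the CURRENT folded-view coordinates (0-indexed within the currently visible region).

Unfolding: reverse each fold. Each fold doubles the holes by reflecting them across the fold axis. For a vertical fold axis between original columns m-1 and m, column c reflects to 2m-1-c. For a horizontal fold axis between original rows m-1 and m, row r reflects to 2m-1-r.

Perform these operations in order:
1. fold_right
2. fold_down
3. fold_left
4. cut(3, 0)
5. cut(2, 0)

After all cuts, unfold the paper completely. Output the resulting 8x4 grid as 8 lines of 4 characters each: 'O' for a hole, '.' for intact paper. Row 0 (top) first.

Answer: OOOO
OOOO
....
....
....
....
OOOO
OOOO

Derivation:
Op 1 fold_right: fold axis v@2; visible region now rows[0,8) x cols[2,4) = 8x2
Op 2 fold_down: fold axis h@4; visible region now rows[4,8) x cols[2,4) = 4x2
Op 3 fold_left: fold axis v@3; visible region now rows[4,8) x cols[2,3) = 4x1
Op 4 cut(3, 0): punch at orig (7,2); cuts so far [(7, 2)]; region rows[4,8) x cols[2,3) = 4x1
Op 5 cut(2, 0): punch at orig (6,2); cuts so far [(6, 2), (7, 2)]; region rows[4,8) x cols[2,3) = 4x1
Unfold 1 (reflect across v@3): 4 holes -> [(6, 2), (6, 3), (7, 2), (7, 3)]
Unfold 2 (reflect across h@4): 8 holes -> [(0, 2), (0, 3), (1, 2), (1, 3), (6, 2), (6, 3), (7, 2), (7, 3)]
Unfold 3 (reflect across v@2): 16 holes -> [(0, 0), (0, 1), (0, 2), (0, 3), (1, 0), (1, 1), (1, 2), (1, 3), (6, 0), (6, 1), (6, 2), (6, 3), (7, 0), (7, 1), (7, 2), (7, 3)]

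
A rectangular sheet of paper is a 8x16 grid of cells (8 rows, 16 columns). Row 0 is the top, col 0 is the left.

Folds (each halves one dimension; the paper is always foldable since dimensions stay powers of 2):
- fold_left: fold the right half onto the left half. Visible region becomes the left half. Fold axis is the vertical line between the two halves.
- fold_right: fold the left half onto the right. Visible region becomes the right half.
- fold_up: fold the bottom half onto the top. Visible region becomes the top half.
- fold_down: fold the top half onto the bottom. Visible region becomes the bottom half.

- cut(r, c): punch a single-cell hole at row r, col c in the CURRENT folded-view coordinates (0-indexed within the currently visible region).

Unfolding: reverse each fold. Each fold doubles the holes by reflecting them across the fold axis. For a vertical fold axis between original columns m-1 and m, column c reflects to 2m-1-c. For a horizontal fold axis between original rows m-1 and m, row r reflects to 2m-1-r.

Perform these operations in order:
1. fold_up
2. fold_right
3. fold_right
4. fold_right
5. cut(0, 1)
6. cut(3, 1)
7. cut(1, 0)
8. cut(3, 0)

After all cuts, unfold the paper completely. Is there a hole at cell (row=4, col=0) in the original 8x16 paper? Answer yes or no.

Op 1 fold_up: fold axis h@4; visible region now rows[0,4) x cols[0,16) = 4x16
Op 2 fold_right: fold axis v@8; visible region now rows[0,4) x cols[8,16) = 4x8
Op 3 fold_right: fold axis v@12; visible region now rows[0,4) x cols[12,16) = 4x4
Op 4 fold_right: fold axis v@14; visible region now rows[0,4) x cols[14,16) = 4x2
Op 5 cut(0, 1): punch at orig (0,15); cuts so far [(0, 15)]; region rows[0,4) x cols[14,16) = 4x2
Op 6 cut(3, 1): punch at orig (3,15); cuts so far [(0, 15), (3, 15)]; region rows[0,4) x cols[14,16) = 4x2
Op 7 cut(1, 0): punch at orig (1,14); cuts so far [(0, 15), (1, 14), (3, 15)]; region rows[0,4) x cols[14,16) = 4x2
Op 8 cut(3, 0): punch at orig (3,14); cuts so far [(0, 15), (1, 14), (3, 14), (3, 15)]; region rows[0,4) x cols[14,16) = 4x2
Unfold 1 (reflect across v@14): 8 holes -> [(0, 12), (0, 15), (1, 13), (1, 14), (3, 12), (3, 13), (3, 14), (3, 15)]
Unfold 2 (reflect across v@12): 16 holes -> [(0, 8), (0, 11), (0, 12), (0, 15), (1, 9), (1, 10), (1, 13), (1, 14), (3, 8), (3, 9), (3, 10), (3, 11), (3, 12), (3, 13), (3, 14), (3, 15)]
Unfold 3 (reflect across v@8): 32 holes -> [(0, 0), (0, 3), (0, 4), (0, 7), (0, 8), (0, 11), (0, 12), (0, 15), (1, 1), (1, 2), (1, 5), (1, 6), (1, 9), (1, 10), (1, 13), (1, 14), (3, 0), (3, 1), (3, 2), (3, 3), (3, 4), (3, 5), (3, 6), (3, 7), (3, 8), (3, 9), (3, 10), (3, 11), (3, 12), (3, 13), (3, 14), (3, 15)]
Unfold 4 (reflect across h@4): 64 holes -> [(0, 0), (0, 3), (0, 4), (0, 7), (0, 8), (0, 11), (0, 12), (0, 15), (1, 1), (1, 2), (1, 5), (1, 6), (1, 9), (1, 10), (1, 13), (1, 14), (3, 0), (3, 1), (3, 2), (3, 3), (3, 4), (3, 5), (3, 6), (3, 7), (3, 8), (3, 9), (3, 10), (3, 11), (3, 12), (3, 13), (3, 14), (3, 15), (4, 0), (4, 1), (4, 2), (4, 3), (4, 4), (4, 5), (4, 6), (4, 7), (4, 8), (4, 9), (4, 10), (4, 11), (4, 12), (4, 13), (4, 14), (4, 15), (6, 1), (6, 2), (6, 5), (6, 6), (6, 9), (6, 10), (6, 13), (6, 14), (7, 0), (7, 3), (7, 4), (7, 7), (7, 8), (7, 11), (7, 12), (7, 15)]
Holes: [(0, 0), (0, 3), (0, 4), (0, 7), (0, 8), (0, 11), (0, 12), (0, 15), (1, 1), (1, 2), (1, 5), (1, 6), (1, 9), (1, 10), (1, 13), (1, 14), (3, 0), (3, 1), (3, 2), (3, 3), (3, 4), (3, 5), (3, 6), (3, 7), (3, 8), (3, 9), (3, 10), (3, 11), (3, 12), (3, 13), (3, 14), (3, 15), (4, 0), (4, 1), (4, 2), (4, 3), (4, 4), (4, 5), (4, 6), (4, 7), (4, 8), (4, 9), (4, 10), (4, 11), (4, 12), (4, 13), (4, 14), (4, 15), (6, 1), (6, 2), (6, 5), (6, 6), (6, 9), (6, 10), (6, 13), (6, 14), (7, 0), (7, 3), (7, 4), (7, 7), (7, 8), (7, 11), (7, 12), (7, 15)]

Answer: yes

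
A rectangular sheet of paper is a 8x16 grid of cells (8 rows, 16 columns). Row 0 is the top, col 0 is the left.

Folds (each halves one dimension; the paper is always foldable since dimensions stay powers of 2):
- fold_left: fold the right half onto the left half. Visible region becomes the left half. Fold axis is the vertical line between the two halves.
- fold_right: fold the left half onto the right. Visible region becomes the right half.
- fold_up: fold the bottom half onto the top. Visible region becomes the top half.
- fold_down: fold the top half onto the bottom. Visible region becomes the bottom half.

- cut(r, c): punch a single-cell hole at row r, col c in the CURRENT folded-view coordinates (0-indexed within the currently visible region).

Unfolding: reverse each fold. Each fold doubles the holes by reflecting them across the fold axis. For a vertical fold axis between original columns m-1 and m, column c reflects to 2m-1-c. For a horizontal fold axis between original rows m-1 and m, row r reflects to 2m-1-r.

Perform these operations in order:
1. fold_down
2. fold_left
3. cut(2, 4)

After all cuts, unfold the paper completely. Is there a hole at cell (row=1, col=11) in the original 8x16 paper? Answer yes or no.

Op 1 fold_down: fold axis h@4; visible region now rows[4,8) x cols[0,16) = 4x16
Op 2 fold_left: fold axis v@8; visible region now rows[4,8) x cols[0,8) = 4x8
Op 3 cut(2, 4): punch at orig (6,4); cuts so far [(6, 4)]; region rows[4,8) x cols[0,8) = 4x8
Unfold 1 (reflect across v@8): 2 holes -> [(6, 4), (6, 11)]
Unfold 2 (reflect across h@4): 4 holes -> [(1, 4), (1, 11), (6, 4), (6, 11)]
Holes: [(1, 4), (1, 11), (6, 4), (6, 11)]

Answer: yes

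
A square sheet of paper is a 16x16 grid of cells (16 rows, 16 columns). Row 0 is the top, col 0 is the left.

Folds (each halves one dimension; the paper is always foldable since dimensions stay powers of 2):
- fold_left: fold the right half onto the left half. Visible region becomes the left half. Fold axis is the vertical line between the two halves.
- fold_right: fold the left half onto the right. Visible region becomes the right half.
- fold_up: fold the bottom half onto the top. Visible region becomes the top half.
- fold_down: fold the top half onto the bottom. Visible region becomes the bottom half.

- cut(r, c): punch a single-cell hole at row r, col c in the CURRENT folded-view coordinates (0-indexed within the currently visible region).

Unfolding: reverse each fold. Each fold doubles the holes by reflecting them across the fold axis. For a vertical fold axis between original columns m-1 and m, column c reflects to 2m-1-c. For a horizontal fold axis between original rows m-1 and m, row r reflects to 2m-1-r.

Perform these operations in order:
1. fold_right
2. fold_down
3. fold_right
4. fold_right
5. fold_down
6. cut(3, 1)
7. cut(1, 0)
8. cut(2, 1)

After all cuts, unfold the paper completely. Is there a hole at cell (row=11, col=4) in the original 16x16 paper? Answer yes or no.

Op 1 fold_right: fold axis v@8; visible region now rows[0,16) x cols[8,16) = 16x8
Op 2 fold_down: fold axis h@8; visible region now rows[8,16) x cols[8,16) = 8x8
Op 3 fold_right: fold axis v@12; visible region now rows[8,16) x cols[12,16) = 8x4
Op 4 fold_right: fold axis v@14; visible region now rows[8,16) x cols[14,16) = 8x2
Op 5 fold_down: fold axis h@12; visible region now rows[12,16) x cols[14,16) = 4x2
Op 6 cut(3, 1): punch at orig (15,15); cuts so far [(15, 15)]; region rows[12,16) x cols[14,16) = 4x2
Op 7 cut(1, 0): punch at orig (13,14); cuts so far [(13, 14), (15, 15)]; region rows[12,16) x cols[14,16) = 4x2
Op 8 cut(2, 1): punch at orig (14,15); cuts so far [(13, 14), (14, 15), (15, 15)]; region rows[12,16) x cols[14,16) = 4x2
Unfold 1 (reflect across h@12): 6 holes -> [(8, 15), (9, 15), (10, 14), (13, 14), (14, 15), (15, 15)]
Unfold 2 (reflect across v@14): 12 holes -> [(8, 12), (8, 15), (9, 12), (9, 15), (10, 13), (10, 14), (13, 13), (13, 14), (14, 12), (14, 15), (15, 12), (15, 15)]
Unfold 3 (reflect across v@12): 24 holes -> [(8, 8), (8, 11), (8, 12), (8, 15), (9, 8), (9, 11), (9, 12), (9, 15), (10, 9), (10, 10), (10, 13), (10, 14), (13, 9), (13, 10), (13, 13), (13, 14), (14, 8), (14, 11), (14, 12), (14, 15), (15, 8), (15, 11), (15, 12), (15, 15)]
Unfold 4 (reflect across h@8): 48 holes -> [(0, 8), (0, 11), (0, 12), (0, 15), (1, 8), (1, 11), (1, 12), (1, 15), (2, 9), (2, 10), (2, 13), (2, 14), (5, 9), (5, 10), (5, 13), (5, 14), (6, 8), (6, 11), (6, 12), (6, 15), (7, 8), (7, 11), (7, 12), (7, 15), (8, 8), (8, 11), (8, 12), (8, 15), (9, 8), (9, 11), (9, 12), (9, 15), (10, 9), (10, 10), (10, 13), (10, 14), (13, 9), (13, 10), (13, 13), (13, 14), (14, 8), (14, 11), (14, 12), (14, 15), (15, 8), (15, 11), (15, 12), (15, 15)]
Unfold 5 (reflect across v@8): 96 holes -> [(0, 0), (0, 3), (0, 4), (0, 7), (0, 8), (0, 11), (0, 12), (0, 15), (1, 0), (1, 3), (1, 4), (1, 7), (1, 8), (1, 11), (1, 12), (1, 15), (2, 1), (2, 2), (2, 5), (2, 6), (2, 9), (2, 10), (2, 13), (2, 14), (5, 1), (5, 2), (5, 5), (5, 6), (5, 9), (5, 10), (5, 13), (5, 14), (6, 0), (6, 3), (6, 4), (6, 7), (6, 8), (6, 11), (6, 12), (6, 15), (7, 0), (7, 3), (7, 4), (7, 7), (7, 8), (7, 11), (7, 12), (7, 15), (8, 0), (8, 3), (8, 4), (8, 7), (8, 8), (8, 11), (8, 12), (8, 15), (9, 0), (9, 3), (9, 4), (9, 7), (9, 8), (9, 11), (9, 12), (9, 15), (10, 1), (10, 2), (10, 5), (10, 6), (10, 9), (10, 10), (10, 13), (10, 14), (13, 1), (13, 2), (13, 5), (13, 6), (13, 9), (13, 10), (13, 13), (13, 14), (14, 0), (14, 3), (14, 4), (14, 7), (14, 8), (14, 11), (14, 12), (14, 15), (15, 0), (15, 3), (15, 4), (15, 7), (15, 8), (15, 11), (15, 12), (15, 15)]
Holes: [(0, 0), (0, 3), (0, 4), (0, 7), (0, 8), (0, 11), (0, 12), (0, 15), (1, 0), (1, 3), (1, 4), (1, 7), (1, 8), (1, 11), (1, 12), (1, 15), (2, 1), (2, 2), (2, 5), (2, 6), (2, 9), (2, 10), (2, 13), (2, 14), (5, 1), (5, 2), (5, 5), (5, 6), (5, 9), (5, 10), (5, 13), (5, 14), (6, 0), (6, 3), (6, 4), (6, 7), (6, 8), (6, 11), (6, 12), (6, 15), (7, 0), (7, 3), (7, 4), (7, 7), (7, 8), (7, 11), (7, 12), (7, 15), (8, 0), (8, 3), (8, 4), (8, 7), (8, 8), (8, 11), (8, 12), (8, 15), (9, 0), (9, 3), (9, 4), (9, 7), (9, 8), (9, 11), (9, 12), (9, 15), (10, 1), (10, 2), (10, 5), (10, 6), (10, 9), (10, 10), (10, 13), (10, 14), (13, 1), (13, 2), (13, 5), (13, 6), (13, 9), (13, 10), (13, 13), (13, 14), (14, 0), (14, 3), (14, 4), (14, 7), (14, 8), (14, 11), (14, 12), (14, 15), (15, 0), (15, 3), (15, 4), (15, 7), (15, 8), (15, 11), (15, 12), (15, 15)]

Answer: no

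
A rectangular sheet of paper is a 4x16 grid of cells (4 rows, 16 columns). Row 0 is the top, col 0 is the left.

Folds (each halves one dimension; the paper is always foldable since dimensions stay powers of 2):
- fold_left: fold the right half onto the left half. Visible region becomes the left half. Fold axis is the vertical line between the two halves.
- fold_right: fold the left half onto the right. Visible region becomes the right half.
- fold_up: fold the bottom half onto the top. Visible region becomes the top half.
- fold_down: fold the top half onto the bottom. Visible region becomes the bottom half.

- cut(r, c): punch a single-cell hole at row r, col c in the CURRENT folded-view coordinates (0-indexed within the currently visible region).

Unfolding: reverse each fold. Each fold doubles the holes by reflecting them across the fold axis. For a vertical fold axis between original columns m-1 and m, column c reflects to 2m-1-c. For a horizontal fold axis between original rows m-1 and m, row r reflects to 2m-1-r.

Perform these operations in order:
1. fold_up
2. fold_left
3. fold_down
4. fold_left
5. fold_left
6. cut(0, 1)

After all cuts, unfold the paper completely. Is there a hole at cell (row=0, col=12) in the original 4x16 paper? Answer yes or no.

Op 1 fold_up: fold axis h@2; visible region now rows[0,2) x cols[0,16) = 2x16
Op 2 fold_left: fold axis v@8; visible region now rows[0,2) x cols[0,8) = 2x8
Op 3 fold_down: fold axis h@1; visible region now rows[1,2) x cols[0,8) = 1x8
Op 4 fold_left: fold axis v@4; visible region now rows[1,2) x cols[0,4) = 1x4
Op 5 fold_left: fold axis v@2; visible region now rows[1,2) x cols[0,2) = 1x2
Op 6 cut(0, 1): punch at orig (1,1); cuts so far [(1, 1)]; region rows[1,2) x cols[0,2) = 1x2
Unfold 1 (reflect across v@2): 2 holes -> [(1, 1), (1, 2)]
Unfold 2 (reflect across v@4): 4 holes -> [(1, 1), (1, 2), (1, 5), (1, 6)]
Unfold 3 (reflect across h@1): 8 holes -> [(0, 1), (0, 2), (0, 5), (0, 6), (1, 1), (1, 2), (1, 5), (1, 6)]
Unfold 4 (reflect across v@8): 16 holes -> [(0, 1), (0, 2), (0, 5), (0, 6), (0, 9), (0, 10), (0, 13), (0, 14), (1, 1), (1, 2), (1, 5), (1, 6), (1, 9), (1, 10), (1, 13), (1, 14)]
Unfold 5 (reflect across h@2): 32 holes -> [(0, 1), (0, 2), (0, 5), (0, 6), (0, 9), (0, 10), (0, 13), (0, 14), (1, 1), (1, 2), (1, 5), (1, 6), (1, 9), (1, 10), (1, 13), (1, 14), (2, 1), (2, 2), (2, 5), (2, 6), (2, 9), (2, 10), (2, 13), (2, 14), (3, 1), (3, 2), (3, 5), (3, 6), (3, 9), (3, 10), (3, 13), (3, 14)]
Holes: [(0, 1), (0, 2), (0, 5), (0, 6), (0, 9), (0, 10), (0, 13), (0, 14), (1, 1), (1, 2), (1, 5), (1, 6), (1, 9), (1, 10), (1, 13), (1, 14), (2, 1), (2, 2), (2, 5), (2, 6), (2, 9), (2, 10), (2, 13), (2, 14), (3, 1), (3, 2), (3, 5), (3, 6), (3, 9), (3, 10), (3, 13), (3, 14)]

Answer: no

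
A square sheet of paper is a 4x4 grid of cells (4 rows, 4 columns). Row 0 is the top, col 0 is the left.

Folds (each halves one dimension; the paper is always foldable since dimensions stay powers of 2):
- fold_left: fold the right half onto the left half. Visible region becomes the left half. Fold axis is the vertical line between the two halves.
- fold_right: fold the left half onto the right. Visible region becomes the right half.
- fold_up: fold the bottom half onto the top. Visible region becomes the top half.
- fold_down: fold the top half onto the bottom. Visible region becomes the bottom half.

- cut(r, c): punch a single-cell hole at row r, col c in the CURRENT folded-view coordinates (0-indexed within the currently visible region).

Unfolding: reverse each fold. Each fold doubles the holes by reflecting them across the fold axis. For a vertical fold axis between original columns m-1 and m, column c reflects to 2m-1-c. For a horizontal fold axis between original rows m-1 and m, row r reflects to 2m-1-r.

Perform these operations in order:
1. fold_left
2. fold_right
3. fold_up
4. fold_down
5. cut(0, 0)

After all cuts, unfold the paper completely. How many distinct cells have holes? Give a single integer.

Answer: 16

Derivation:
Op 1 fold_left: fold axis v@2; visible region now rows[0,4) x cols[0,2) = 4x2
Op 2 fold_right: fold axis v@1; visible region now rows[0,4) x cols[1,2) = 4x1
Op 3 fold_up: fold axis h@2; visible region now rows[0,2) x cols[1,2) = 2x1
Op 4 fold_down: fold axis h@1; visible region now rows[1,2) x cols[1,2) = 1x1
Op 5 cut(0, 0): punch at orig (1,1); cuts so far [(1, 1)]; region rows[1,2) x cols[1,2) = 1x1
Unfold 1 (reflect across h@1): 2 holes -> [(0, 1), (1, 1)]
Unfold 2 (reflect across h@2): 4 holes -> [(0, 1), (1, 1), (2, 1), (3, 1)]
Unfold 3 (reflect across v@1): 8 holes -> [(0, 0), (0, 1), (1, 0), (1, 1), (2, 0), (2, 1), (3, 0), (3, 1)]
Unfold 4 (reflect across v@2): 16 holes -> [(0, 0), (0, 1), (0, 2), (0, 3), (1, 0), (1, 1), (1, 2), (1, 3), (2, 0), (2, 1), (2, 2), (2, 3), (3, 0), (3, 1), (3, 2), (3, 3)]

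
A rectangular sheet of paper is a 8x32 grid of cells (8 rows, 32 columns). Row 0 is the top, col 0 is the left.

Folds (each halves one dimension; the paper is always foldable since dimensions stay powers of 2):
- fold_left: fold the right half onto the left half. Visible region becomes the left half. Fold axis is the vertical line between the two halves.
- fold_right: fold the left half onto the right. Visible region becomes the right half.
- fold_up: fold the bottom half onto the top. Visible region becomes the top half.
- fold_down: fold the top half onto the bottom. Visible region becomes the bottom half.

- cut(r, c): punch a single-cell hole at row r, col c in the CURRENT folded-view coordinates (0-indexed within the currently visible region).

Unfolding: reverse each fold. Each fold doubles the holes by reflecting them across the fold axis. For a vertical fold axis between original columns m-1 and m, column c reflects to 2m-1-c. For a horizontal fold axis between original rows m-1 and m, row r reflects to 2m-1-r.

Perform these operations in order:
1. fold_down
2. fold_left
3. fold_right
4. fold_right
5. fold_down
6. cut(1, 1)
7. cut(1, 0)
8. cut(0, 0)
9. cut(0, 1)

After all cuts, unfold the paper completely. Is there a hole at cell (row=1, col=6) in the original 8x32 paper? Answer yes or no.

Answer: no

Derivation:
Op 1 fold_down: fold axis h@4; visible region now rows[4,8) x cols[0,32) = 4x32
Op 2 fold_left: fold axis v@16; visible region now rows[4,8) x cols[0,16) = 4x16
Op 3 fold_right: fold axis v@8; visible region now rows[4,8) x cols[8,16) = 4x8
Op 4 fold_right: fold axis v@12; visible region now rows[4,8) x cols[12,16) = 4x4
Op 5 fold_down: fold axis h@6; visible region now rows[6,8) x cols[12,16) = 2x4
Op 6 cut(1, 1): punch at orig (7,13); cuts so far [(7, 13)]; region rows[6,8) x cols[12,16) = 2x4
Op 7 cut(1, 0): punch at orig (7,12); cuts so far [(7, 12), (7, 13)]; region rows[6,8) x cols[12,16) = 2x4
Op 8 cut(0, 0): punch at orig (6,12); cuts so far [(6, 12), (7, 12), (7, 13)]; region rows[6,8) x cols[12,16) = 2x4
Op 9 cut(0, 1): punch at orig (6,13); cuts so far [(6, 12), (6, 13), (7, 12), (7, 13)]; region rows[6,8) x cols[12,16) = 2x4
Unfold 1 (reflect across h@6): 8 holes -> [(4, 12), (4, 13), (5, 12), (5, 13), (6, 12), (6, 13), (7, 12), (7, 13)]
Unfold 2 (reflect across v@12): 16 holes -> [(4, 10), (4, 11), (4, 12), (4, 13), (5, 10), (5, 11), (5, 12), (5, 13), (6, 10), (6, 11), (6, 12), (6, 13), (7, 10), (7, 11), (7, 12), (7, 13)]
Unfold 3 (reflect across v@8): 32 holes -> [(4, 2), (4, 3), (4, 4), (4, 5), (4, 10), (4, 11), (4, 12), (4, 13), (5, 2), (5, 3), (5, 4), (5, 5), (5, 10), (5, 11), (5, 12), (5, 13), (6, 2), (6, 3), (6, 4), (6, 5), (6, 10), (6, 11), (6, 12), (6, 13), (7, 2), (7, 3), (7, 4), (7, 5), (7, 10), (7, 11), (7, 12), (7, 13)]
Unfold 4 (reflect across v@16): 64 holes -> [(4, 2), (4, 3), (4, 4), (4, 5), (4, 10), (4, 11), (4, 12), (4, 13), (4, 18), (4, 19), (4, 20), (4, 21), (4, 26), (4, 27), (4, 28), (4, 29), (5, 2), (5, 3), (5, 4), (5, 5), (5, 10), (5, 11), (5, 12), (5, 13), (5, 18), (5, 19), (5, 20), (5, 21), (5, 26), (5, 27), (5, 28), (5, 29), (6, 2), (6, 3), (6, 4), (6, 5), (6, 10), (6, 11), (6, 12), (6, 13), (6, 18), (6, 19), (6, 20), (6, 21), (6, 26), (6, 27), (6, 28), (6, 29), (7, 2), (7, 3), (7, 4), (7, 5), (7, 10), (7, 11), (7, 12), (7, 13), (7, 18), (7, 19), (7, 20), (7, 21), (7, 26), (7, 27), (7, 28), (7, 29)]
Unfold 5 (reflect across h@4): 128 holes -> [(0, 2), (0, 3), (0, 4), (0, 5), (0, 10), (0, 11), (0, 12), (0, 13), (0, 18), (0, 19), (0, 20), (0, 21), (0, 26), (0, 27), (0, 28), (0, 29), (1, 2), (1, 3), (1, 4), (1, 5), (1, 10), (1, 11), (1, 12), (1, 13), (1, 18), (1, 19), (1, 20), (1, 21), (1, 26), (1, 27), (1, 28), (1, 29), (2, 2), (2, 3), (2, 4), (2, 5), (2, 10), (2, 11), (2, 12), (2, 13), (2, 18), (2, 19), (2, 20), (2, 21), (2, 26), (2, 27), (2, 28), (2, 29), (3, 2), (3, 3), (3, 4), (3, 5), (3, 10), (3, 11), (3, 12), (3, 13), (3, 18), (3, 19), (3, 20), (3, 21), (3, 26), (3, 27), (3, 28), (3, 29), (4, 2), (4, 3), (4, 4), (4, 5), (4, 10), (4, 11), (4, 12), (4, 13), (4, 18), (4, 19), (4, 20), (4, 21), (4, 26), (4, 27), (4, 28), (4, 29), (5, 2), (5, 3), (5, 4), (5, 5), (5, 10), (5, 11), (5, 12), (5, 13), (5, 18), (5, 19), (5, 20), (5, 21), (5, 26), (5, 27), (5, 28), (5, 29), (6, 2), (6, 3), (6, 4), (6, 5), (6, 10), (6, 11), (6, 12), (6, 13), (6, 18), (6, 19), (6, 20), (6, 21), (6, 26), (6, 27), (6, 28), (6, 29), (7, 2), (7, 3), (7, 4), (7, 5), (7, 10), (7, 11), (7, 12), (7, 13), (7, 18), (7, 19), (7, 20), (7, 21), (7, 26), (7, 27), (7, 28), (7, 29)]
Holes: [(0, 2), (0, 3), (0, 4), (0, 5), (0, 10), (0, 11), (0, 12), (0, 13), (0, 18), (0, 19), (0, 20), (0, 21), (0, 26), (0, 27), (0, 28), (0, 29), (1, 2), (1, 3), (1, 4), (1, 5), (1, 10), (1, 11), (1, 12), (1, 13), (1, 18), (1, 19), (1, 20), (1, 21), (1, 26), (1, 27), (1, 28), (1, 29), (2, 2), (2, 3), (2, 4), (2, 5), (2, 10), (2, 11), (2, 12), (2, 13), (2, 18), (2, 19), (2, 20), (2, 21), (2, 26), (2, 27), (2, 28), (2, 29), (3, 2), (3, 3), (3, 4), (3, 5), (3, 10), (3, 11), (3, 12), (3, 13), (3, 18), (3, 19), (3, 20), (3, 21), (3, 26), (3, 27), (3, 28), (3, 29), (4, 2), (4, 3), (4, 4), (4, 5), (4, 10), (4, 11), (4, 12), (4, 13), (4, 18), (4, 19), (4, 20), (4, 21), (4, 26), (4, 27), (4, 28), (4, 29), (5, 2), (5, 3), (5, 4), (5, 5), (5, 10), (5, 11), (5, 12), (5, 13), (5, 18), (5, 19), (5, 20), (5, 21), (5, 26), (5, 27), (5, 28), (5, 29), (6, 2), (6, 3), (6, 4), (6, 5), (6, 10), (6, 11), (6, 12), (6, 13), (6, 18), (6, 19), (6, 20), (6, 21), (6, 26), (6, 27), (6, 28), (6, 29), (7, 2), (7, 3), (7, 4), (7, 5), (7, 10), (7, 11), (7, 12), (7, 13), (7, 18), (7, 19), (7, 20), (7, 21), (7, 26), (7, 27), (7, 28), (7, 29)]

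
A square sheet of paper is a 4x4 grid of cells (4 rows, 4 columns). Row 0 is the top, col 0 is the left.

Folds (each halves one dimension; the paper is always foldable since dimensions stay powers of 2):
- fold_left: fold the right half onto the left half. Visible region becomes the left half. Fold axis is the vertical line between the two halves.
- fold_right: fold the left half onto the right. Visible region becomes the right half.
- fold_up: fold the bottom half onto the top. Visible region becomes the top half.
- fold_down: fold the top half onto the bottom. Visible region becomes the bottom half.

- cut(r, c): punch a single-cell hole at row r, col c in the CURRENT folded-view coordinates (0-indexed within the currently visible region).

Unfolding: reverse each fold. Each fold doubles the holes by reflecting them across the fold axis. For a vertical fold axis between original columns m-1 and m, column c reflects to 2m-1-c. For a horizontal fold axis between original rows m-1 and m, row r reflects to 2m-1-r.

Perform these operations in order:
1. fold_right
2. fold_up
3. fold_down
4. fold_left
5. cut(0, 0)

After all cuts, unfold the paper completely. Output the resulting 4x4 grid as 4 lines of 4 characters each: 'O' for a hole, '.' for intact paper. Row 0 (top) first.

Answer: OOOO
OOOO
OOOO
OOOO

Derivation:
Op 1 fold_right: fold axis v@2; visible region now rows[0,4) x cols[2,4) = 4x2
Op 2 fold_up: fold axis h@2; visible region now rows[0,2) x cols[2,4) = 2x2
Op 3 fold_down: fold axis h@1; visible region now rows[1,2) x cols[2,4) = 1x2
Op 4 fold_left: fold axis v@3; visible region now rows[1,2) x cols[2,3) = 1x1
Op 5 cut(0, 0): punch at orig (1,2); cuts so far [(1, 2)]; region rows[1,2) x cols[2,3) = 1x1
Unfold 1 (reflect across v@3): 2 holes -> [(1, 2), (1, 3)]
Unfold 2 (reflect across h@1): 4 holes -> [(0, 2), (0, 3), (1, 2), (1, 3)]
Unfold 3 (reflect across h@2): 8 holes -> [(0, 2), (0, 3), (1, 2), (1, 3), (2, 2), (2, 3), (3, 2), (3, 3)]
Unfold 4 (reflect across v@2): 16 holes -> [(0, 0), (0, 1), (0, 2), (0, 3), (1, 0), (1, 1), (1, 2), (1, 3), (2, 0), (2, 1), (2, 2), (2, 3), (3, 0), (3, 1), (3, 2), (3, 3)]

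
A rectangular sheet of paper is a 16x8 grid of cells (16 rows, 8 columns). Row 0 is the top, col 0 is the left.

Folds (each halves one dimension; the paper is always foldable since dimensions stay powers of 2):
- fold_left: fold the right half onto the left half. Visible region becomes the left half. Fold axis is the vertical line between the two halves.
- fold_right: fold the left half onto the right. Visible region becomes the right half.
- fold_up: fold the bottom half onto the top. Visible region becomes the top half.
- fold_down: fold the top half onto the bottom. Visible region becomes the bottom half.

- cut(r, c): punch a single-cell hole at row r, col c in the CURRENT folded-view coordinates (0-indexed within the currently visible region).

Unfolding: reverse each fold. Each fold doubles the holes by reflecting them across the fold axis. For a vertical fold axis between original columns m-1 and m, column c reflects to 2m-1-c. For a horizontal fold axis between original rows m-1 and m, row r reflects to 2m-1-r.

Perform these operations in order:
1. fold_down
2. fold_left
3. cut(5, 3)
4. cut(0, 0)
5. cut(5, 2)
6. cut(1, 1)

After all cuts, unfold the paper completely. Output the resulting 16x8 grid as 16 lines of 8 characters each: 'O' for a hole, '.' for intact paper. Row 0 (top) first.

Answer: ........
........
..OOOO..
........
........
........
.O....O.
O......O
O......O
.O....O.
........
........
........
..OOOO..
........
........

Derivation:
Op 1 fold_down: fold axis h@8; visible region now rows[8,16) x cols[0,8) = 8x8
Op 2 fold_left: fold axis v@4; visible region now rows[8,16) x cols[0,4) = 8x4
Op 3 cut(5, 3): punch at orig (13,3); cuts so far [(13, 3)]; region rows[8,16) x cols[0,4) = 8x4
Op 4 cut(0, 0): punch at orig (8,0); cuts so far [(8, 0), (13, 3)]; region rows[8,16) x cols[0,4) = 8x4
Op 5 cut(5, 2): punch at orig (13,2); cuts so far [(8, 0), (13, 2), (13, 3)]; region rows[8,16) x cols[0,4) = 8x4
Op 6 cut(1, 1): punch at orig (9,1); cuts so far [(8, 0), (9, 1), (13, 2), (13, 3)]; region rows[8,16) x cols[0,4) = 8x4
Unfold 1 (reflect across v@4): 8 holes -> [(8, 0), (8, 7), (9, 1), (9, 6), (13, 2), (13, 3), (13, 4), (13, 5)]
Unfold 2 (reflect across h@8): 16 holes -> [(2, 2), (2, 3), (2, 4), (2, 5), (6, 1), (6, 6), (7, 0), (7, 7), (8, 0), (8, 7), (9, 1), (9, 6), (13, 2), (13, 3), (13, 4), (13, 5)]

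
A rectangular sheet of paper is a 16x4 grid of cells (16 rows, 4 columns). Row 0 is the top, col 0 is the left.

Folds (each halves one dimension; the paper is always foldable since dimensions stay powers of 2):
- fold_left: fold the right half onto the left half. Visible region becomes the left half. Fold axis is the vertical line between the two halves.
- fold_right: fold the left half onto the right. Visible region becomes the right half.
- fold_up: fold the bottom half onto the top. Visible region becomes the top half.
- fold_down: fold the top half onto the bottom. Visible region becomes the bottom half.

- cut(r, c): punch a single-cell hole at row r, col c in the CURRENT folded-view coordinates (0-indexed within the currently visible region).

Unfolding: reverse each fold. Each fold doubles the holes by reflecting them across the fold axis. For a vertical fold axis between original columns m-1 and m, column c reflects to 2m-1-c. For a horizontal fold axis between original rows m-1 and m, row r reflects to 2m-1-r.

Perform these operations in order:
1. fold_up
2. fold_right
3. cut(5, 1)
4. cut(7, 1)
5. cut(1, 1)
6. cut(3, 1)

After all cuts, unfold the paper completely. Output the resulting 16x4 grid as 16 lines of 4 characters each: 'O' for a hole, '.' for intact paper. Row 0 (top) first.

Op 1 fold_up: fold axis h@8; visible region now rows[0,8) x cols[0,4) = 8x4
Op 2 fold_right: fold axis v@2; visible region now rows[0,8) x cols[2,4) = 8x2
Op 3 cut(5, 1): punch at orig (5,3); cuts so far [(5, 3)]; region rows[0,8) x cols[2,4) = 8x2
Op 4 cut(7, 1): punch at orig (7,3); cuts so far [(5, 3), (7, 3)]; region rows[0,8) x cols[2,4) = 8x2
Op 5 cut(1, 1): punch at orig (1,3); cuts so far [(1, 3), (5, 3), (7, 3)]; region rows[0,8) x cols[2,4) = 8x2
Op 6 cut(3, 1): punch at orig (3,3); cuts so far [(1, 3), (3, 3), (5, 3), (7, 3)]; region rows[0,8) x cols[2,4) = 8x2
Unfold 1 (reflect across v@2): 8 holes -> [(1, 0), (1, 3), (3, 0), (3, 3), (5, 0), (5, 3), (7, 0), (7, 3)]
Unfold 2 (reflect across h@8): 16 holes -> [(1, 0), (1, 3), (3, 0), (3, 3), (5, 0), (5, 3), (7, 0), (7, 3), (8, 0), (8, 3), (10, 0), (10, 3), (12, 0), (12, 3), (14, 0), (14, 3)]

Answer: ....
O..O
....
O..O
....
O..O
....
O..O
O..O
....
O..O
....
O..O
....
O..O
....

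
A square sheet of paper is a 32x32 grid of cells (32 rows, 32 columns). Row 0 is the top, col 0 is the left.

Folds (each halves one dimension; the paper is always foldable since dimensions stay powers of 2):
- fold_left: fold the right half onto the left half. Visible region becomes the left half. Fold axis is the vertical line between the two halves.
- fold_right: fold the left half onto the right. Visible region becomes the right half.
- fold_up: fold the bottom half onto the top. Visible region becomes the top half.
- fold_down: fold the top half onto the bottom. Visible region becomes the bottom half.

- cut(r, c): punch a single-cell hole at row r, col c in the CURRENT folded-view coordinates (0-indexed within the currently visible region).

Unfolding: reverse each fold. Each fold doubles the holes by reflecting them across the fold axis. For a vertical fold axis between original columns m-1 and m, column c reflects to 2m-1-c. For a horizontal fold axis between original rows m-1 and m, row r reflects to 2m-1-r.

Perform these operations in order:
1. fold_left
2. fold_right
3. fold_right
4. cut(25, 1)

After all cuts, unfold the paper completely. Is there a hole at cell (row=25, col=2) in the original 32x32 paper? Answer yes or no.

Op 1 fold_left: fold axis v@16; visible region now rows[0,32) x cols[0,16) = 32x16
Op 2 fold_right: fold axis v@8; visible region now rows[0,32) x cols[8,16) = 32x8
Op 3 fold_right: fold axis v@12; visible region now rows[0,32) x cols[12,16) = 32x4
Op 4 cut(25, 1): punch at orig (25,13); cuts so far [(25, 13)]; region rows[0,32) x cols[12,16) = 32x4
Unfold 1 (reflect across v@12): 2 holes -> [(25, 10), (25, 13)]
Unfold 2 (reflect across v@8): 4 holes -> [(25, 2), (25, 5), (25, 10), (25, 13)]
Unfold 3 (reflect across v@16): 8 holes -> [(25, 2), (25, 5), (25, 10), (25, 13), (25, 18), (25, 21), (25, 26), (25, 29)]
Holes: [(25, 2), (25, 5), (25, 10), (25, 13), (25, 18), (25, 21), (25, 26), (25, 29)]

Answer: yes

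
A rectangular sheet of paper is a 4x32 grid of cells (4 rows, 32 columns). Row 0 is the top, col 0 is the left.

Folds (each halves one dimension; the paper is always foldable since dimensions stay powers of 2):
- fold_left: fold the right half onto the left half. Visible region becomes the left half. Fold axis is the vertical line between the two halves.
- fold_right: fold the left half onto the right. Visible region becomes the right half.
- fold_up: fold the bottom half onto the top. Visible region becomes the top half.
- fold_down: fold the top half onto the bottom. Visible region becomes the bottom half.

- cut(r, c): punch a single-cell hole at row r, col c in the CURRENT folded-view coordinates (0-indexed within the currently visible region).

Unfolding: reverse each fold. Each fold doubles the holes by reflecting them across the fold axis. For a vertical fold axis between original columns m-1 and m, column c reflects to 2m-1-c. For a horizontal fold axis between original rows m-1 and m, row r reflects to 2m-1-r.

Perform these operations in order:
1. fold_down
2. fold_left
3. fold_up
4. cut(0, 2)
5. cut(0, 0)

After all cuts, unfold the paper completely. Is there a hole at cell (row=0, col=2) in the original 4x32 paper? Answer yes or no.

Answer: yes

Derivation:
Op 1 fold_down: fold axis h@2; visible region now rows[2,4) x cols[0,32) = 2x32
Op 2 fold_left: fold axis v@16; visible region now rows[2,4) x cols[0,16) = 2x16
Op 3 fold_up: fold axis h@3; visible region now rows[2,3) x cols[0,16) = 1x16
Op 4 cut(0, 2): punch at orig (2,2); cuts so far [(2, 2)]; region rows[2,3) x cols[0,16) = 1x16
Op 5 cut(0, 0): punch at orig (2,0); cuts so far [(2, 0), (2, 2)]; region rows[2,3) x cols[0,16) = 1x16
Unfold 1 (reflect across h@3): 4 holes -> [(2, 0), (2, 2), (3, 0), (3, 2)]
Unfold 2 (reflect across v@16): 8 holes -> [(2, 0), (2, 2), (2, 29), (2, 31), (3, 0), (3, 2), (3, 29), (3, 31)]
Unfold 3 (reflect across h@2): 16 holes -> [(0, 0), (0, 2), (0, 29), (0, 31), (1, 0), (1, 2), (1, 29), (1, 31), (2, 0), (2, 2), (2, 29), (2, 31), (3, 0), (3, 2), (3, 29), (3, 31)]
Holes: [(0, 0), (0, 2), (0, 29), (0, 31), (1, 0), (1, 2), (1, 29), (1, 31), (2, 0), (2, 2), (2, 29), (2, 31), (3, 0), (3, 2), (3, 29), (3, 31)]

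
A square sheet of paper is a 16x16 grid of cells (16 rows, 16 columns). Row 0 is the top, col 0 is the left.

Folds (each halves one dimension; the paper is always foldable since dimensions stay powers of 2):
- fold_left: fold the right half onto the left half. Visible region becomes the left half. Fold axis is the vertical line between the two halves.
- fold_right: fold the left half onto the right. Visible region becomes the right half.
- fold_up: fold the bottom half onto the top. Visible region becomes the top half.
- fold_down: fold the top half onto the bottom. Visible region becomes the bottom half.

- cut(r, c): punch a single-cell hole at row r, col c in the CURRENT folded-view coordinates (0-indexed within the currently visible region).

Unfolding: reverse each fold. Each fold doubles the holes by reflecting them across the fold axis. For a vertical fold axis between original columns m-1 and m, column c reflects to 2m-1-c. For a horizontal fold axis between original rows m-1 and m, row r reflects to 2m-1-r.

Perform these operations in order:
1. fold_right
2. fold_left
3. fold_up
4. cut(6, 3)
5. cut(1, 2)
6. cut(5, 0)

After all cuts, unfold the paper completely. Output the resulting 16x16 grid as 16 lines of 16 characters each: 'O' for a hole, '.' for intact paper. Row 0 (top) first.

Answer: ................
..O..O....O..O..
................
................
................
O......OO......O
...OO......OO...
................
................
...OO......OO...
O......OO......O
................
................
................
..O..O....O..O..
................

Derivation:
Op 1 fold_right: fold axis v@8; visible region now rows[0,16) x cols[8,16) = 16x8
Op 2 fold_left: fold axis v@12; visible region now rows[0,16) x cols[8,12) = 16x4
Op 3 fold_up: fold axis h@8; visible region now rows[0,8) x cols[8,12) = 8x4
Op 4 cut(6, 3): punch at orig (6,11); cuts so far [(6, 11)]; region rows[0,8) x cols[8,12) = 8x4
Op 5 cut(1, 2): punch at orig (1,10); cuts so far [(1, 10), (6, 11)]; region rows[0,8) x cols[8,12) = 8x4
Op 6 cut(5, 0): punch at orig (5,8); cuts so far [(1, 10), (5, 8), (6, 11)]; region rows[0,8) x cols[8,12) = 8x4
Unfold 1 (reflect across h@8): 6 holes -> [(1, 10), (5, 8), (6, 11), (9, 11), (10, 8), (14, 10)]
Unfold 2 (reflect across v@12): 12 holes -> [(1, 10), (1, 13), (5, 8), (5, 15), (6, 11), (6, 12), (9, 11), (9, 12), (10, 8), (10, 15), (14, 10), (14, 13)]
Unfold 3 (reflect across v@8): 24 holes -> [(1, 2), (1, 5), (1, 10), (1, 13), (5, 0), (5, 7), (5, 8), (5, 15), (6, 3), (6, 4), (6, 11), (6, 12), (9, 3), (9, 4), (9, 11), (9, 12), (10, 0), (10, 7), (10, 8), (10, 15), (14, 2), (14, 5), (14, 10), (14, 13)]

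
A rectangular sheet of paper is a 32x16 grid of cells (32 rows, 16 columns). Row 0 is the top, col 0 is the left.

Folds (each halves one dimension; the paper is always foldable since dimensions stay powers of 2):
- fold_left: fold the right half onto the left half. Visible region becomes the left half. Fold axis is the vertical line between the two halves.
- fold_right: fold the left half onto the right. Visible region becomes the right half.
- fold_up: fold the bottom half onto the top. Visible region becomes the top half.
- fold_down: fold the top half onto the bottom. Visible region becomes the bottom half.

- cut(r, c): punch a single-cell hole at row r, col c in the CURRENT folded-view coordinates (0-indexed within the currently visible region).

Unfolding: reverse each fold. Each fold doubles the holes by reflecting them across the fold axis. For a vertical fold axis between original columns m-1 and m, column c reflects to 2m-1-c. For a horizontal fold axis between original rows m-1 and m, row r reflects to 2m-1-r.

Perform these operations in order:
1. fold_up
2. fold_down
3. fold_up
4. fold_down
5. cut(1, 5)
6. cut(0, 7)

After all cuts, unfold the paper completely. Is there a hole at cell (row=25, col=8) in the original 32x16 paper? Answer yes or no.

Answer: no

Derivation:
Op 1 fold_up: fold axis h@16; visible region now rows[0,16) x cols[0,16) = 16x16
Op 2 fold_down: fold axis h@8; visible region now rows[8,16) x cols[0,16) = 8x16
Op 3 fold_up: fold axis h@12; visible region now rows[8,12) x cols[0,16) = 4x16
Op 4 fold_down: fold axis h@10; visible region now rows[10,12) x cols[0,16) = 2x16
Op 5 cut(1, 5): punch at orig (11,5); cuts so far [(11, 5)]; region rows[10,12) x cols[0,16) = 2x16
Op 6 cut(0, 7): punch at orig (10,7); cuts so far [(10, 7), (11, 5)]; region rows[10,12) x cols[0,16) = 2x16
Unfold 1 (reflect across h@10): 4 holes -> [(8, 5), (9, 7), (10, 7), (11, 5)]
Unfold 2 (reflect across h@12): 8 holes -> [(8, 5), (9, 7), (10, 7), (11, 5), (12, 5), (13, 7), (14, 7), (15, 5)]
Unfold 3 (reflect across h@8): 16 holes -> [(0, 5), (1, 7), (2, 7), (3, 5), (4, 5), (5, 7), (6, 7), (7, 5), (8, 5), (9, 7), (10, 7), (11, 5), (12, 5), (13, 7), (14, 7), (15, 5)]
Unfold 4 (reflect across h@16): 32 holes -> [(0, 5), (1, 7), (2, 7), (3, 5), (4, 5), (5, 7), (6, 7), (7, 5), (8, 5), (9, 7), (10, 7), (11, 5), (12, 5), (13, 7), (14, 7), (15, 5), (16, 5), (17, 7), (18, 7), (19, 5), (20, 5), (21, 7), (22, 7), (23, 5), (24, 5), (25, 7), (26, 7), (27, 5), (28, 5), (29, 7), (30, 7), (31, 5)]
Holes: [(0, 5), (1, 7), (2, 7), (3, 5), (4, 5), (5, 7), (6, 7), (7, 5), (8, 5), (9, 7), (10, 7), (11, 5), (12, 5), (13, 7), (14, 7), (15, 5), (16, 5), (17, 7), (18, 7), (19, 5), (20, 5), (21, 7), (22, 7), (23, 5), (24, 5), (25, 7), (26, 7), (27, 5), (28, 5), (29, 7), (30, 7), (31, 5)]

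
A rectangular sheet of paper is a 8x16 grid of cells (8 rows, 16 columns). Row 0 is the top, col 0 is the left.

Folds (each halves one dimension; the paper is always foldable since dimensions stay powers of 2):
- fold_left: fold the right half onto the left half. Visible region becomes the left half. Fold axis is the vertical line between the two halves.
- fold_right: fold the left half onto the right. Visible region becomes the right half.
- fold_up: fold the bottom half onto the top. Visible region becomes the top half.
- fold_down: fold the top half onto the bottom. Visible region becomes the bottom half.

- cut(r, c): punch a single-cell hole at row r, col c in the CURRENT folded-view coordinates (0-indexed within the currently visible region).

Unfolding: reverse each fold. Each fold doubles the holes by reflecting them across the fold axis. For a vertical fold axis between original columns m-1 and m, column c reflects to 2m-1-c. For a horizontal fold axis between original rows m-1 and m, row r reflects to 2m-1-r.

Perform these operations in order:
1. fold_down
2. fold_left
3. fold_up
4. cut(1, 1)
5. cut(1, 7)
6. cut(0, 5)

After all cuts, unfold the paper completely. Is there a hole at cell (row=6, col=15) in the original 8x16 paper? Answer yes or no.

Answer: no

Derivation:
Op 1 fold_down: fold axis h@4; visible region now rows[4,8) x cols[0,16) = 4x16
Op 2 fold_left: fold axis v@8; visible region now rows[4,8) x cols[0,8) = 4x8
Op 3 fold_up: fold axis h@6; visible region now rows[4,6) x cols[0,8) = 2x8
Op 4 cut(1, 1): punch at orig (5,1); cuts so far [(5, 1)]; region rows[4,6) x cols[0,8) = 2x8
Op 5 cut(1, 7): punch at orig (5,7); cuts so far [(5, 1), (5, 7)]; region rows[4,6) x cols[0,8) = 2x8
Op 6 cut(0, 5): punch at orig (4,5); cuts so far [(4, 5), (5, 1), (5, 7)]; region rows[4,6) x cols[0,8) = 2x8
Unfold 1 (reflect across h@6): 6 holes -> [(4, 5), (5, 1), (5, 7), (6, 1), (6, 7), (7, 5)]
Unfold 2 (reflect across v@8): 12 holes -> [(4, 5), (4, 10), (5, 1), (5, 7), (5, 8), (5, 14), (6, 1), (6, 7), (6, 8), (6, 14), (7, 5), (7, 10)]
Unfold 3 (reflect across h@4): 24 holes -> [(0, 5), (0, 10), (1, 1), (1, 7), (1, 8), (1, 14), (2, 1), (2, 7), (2, 8), (2, 14), (3, 5), (3, 10), (4, 5), (4, 10), (5, 1), (5, 7), (5, 8), (5, 14), (6, 1), (6, 7), (6, 8), (6, 14), (7, 5), (7, 10)]
Holes: [(0, 5), (0, 10), (1, 1), (1, 7), (1, 8), (1, 14), (2, 1), (2, 7), (2, 8), (2, 14), (3, 5), (3, 10), (4, 5), (4, 10), (5, 1), (5, 7), (5, 8), (5, 14), (6, 1), (6, 7), (6, 8), (6, 14), (7, 5), (7, 10)]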